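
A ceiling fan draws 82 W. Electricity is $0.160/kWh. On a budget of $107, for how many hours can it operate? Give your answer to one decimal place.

8155.5 h

Energy budget = $107 / $0.160 per kWh = 668.8 kWh = 668,750 Wh
Runtime = 668,750 Wh / 82 W = 8,155 h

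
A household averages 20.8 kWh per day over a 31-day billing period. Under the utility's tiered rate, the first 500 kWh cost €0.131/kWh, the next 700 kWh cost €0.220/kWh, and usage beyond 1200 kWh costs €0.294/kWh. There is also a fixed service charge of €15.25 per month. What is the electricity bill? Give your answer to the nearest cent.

Usage = 20.8 kWh/day × 31 days = 644.8 kWh
First 500 kWh × €0.131 = €65.50
Next 144.8 kWh × €0.220 = €31.86
Remaining tier: 0 kWh (not reached)
Energy charge = €97.36; + service €15.25 = €112.61

€112.61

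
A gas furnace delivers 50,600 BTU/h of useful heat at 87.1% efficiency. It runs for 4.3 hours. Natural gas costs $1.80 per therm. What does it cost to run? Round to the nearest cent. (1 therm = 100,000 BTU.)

$4.50

Heat delivered = 50,600 BTU/h × 4.3 h = 217,580 BTU
Gas input = 217,580 / 0.871 = 249,805 BTU
= 249,805 / 100,000 = 2.498 therm
Cost = 2.498 × $1.80/therm = $4.50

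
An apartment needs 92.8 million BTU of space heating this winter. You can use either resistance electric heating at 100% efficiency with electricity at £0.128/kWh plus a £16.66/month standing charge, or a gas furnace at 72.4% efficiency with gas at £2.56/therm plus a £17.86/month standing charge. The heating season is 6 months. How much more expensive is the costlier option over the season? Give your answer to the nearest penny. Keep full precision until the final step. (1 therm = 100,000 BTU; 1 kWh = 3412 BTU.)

£192.83

Heat load = 92.8 × 10⁶ BTU = 92,800,000 BTU
Gas: input = 92,800,000 / 0.724 = 128,176,796 BTU = 1,282 therm → 1,282 × £2.56 = £3,281.33; + 6 × £17.86 standing = £3,388.49
Electric: 92,800,000 BTU / 3412 = 27,200 kWh → × £0.128 = £3,481.36; + 6 × £16.66 standing = £3,581.32
Difference = |£3,388.49 − £3,581.32| = £192.83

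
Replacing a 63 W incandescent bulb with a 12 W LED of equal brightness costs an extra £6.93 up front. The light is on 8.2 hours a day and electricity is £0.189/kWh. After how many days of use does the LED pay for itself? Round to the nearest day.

Power saved = 63 − 12 = 51 W
Daily energy saved = 51 W × 8.2 h = 418.2 Wh = 0.4182 kWh
Daily savings = 0.4182 × £0.189 = £0.0790
Payback = £6.93 / £0.0790 per day = 87.68 days

88 days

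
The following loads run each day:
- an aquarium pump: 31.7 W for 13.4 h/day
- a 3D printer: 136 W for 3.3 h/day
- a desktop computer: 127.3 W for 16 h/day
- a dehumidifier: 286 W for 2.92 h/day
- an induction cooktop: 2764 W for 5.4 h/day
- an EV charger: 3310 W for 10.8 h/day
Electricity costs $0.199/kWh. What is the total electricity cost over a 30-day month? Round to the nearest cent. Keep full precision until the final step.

aquarium pump: 31.7 W × 13.4 h × 30 d = 12,743 Wh = 12.74 kWh
3D printer: 136 W × 3.3 h × 30 d = 13,464 Wh = 13.46 kWh
desktop computer: 127.3 W × 16 h × 30 d = 61,104 Wh = 61.1 kWh
dehumidifier: 286 W × 2.92 h × 30 d = 25,054 Wh = 25.05 kWh
induction cooktop: 2764 W × 5.4 h × 30 d = 447,768 Wh = 447.8 kWh
EV charger: 3310 W × 10.8 h × 30 d = 1,072,440 Wh = 1,072 kWh
Total energy = 12.74 + 13.46 + 61.1 + 25.05 + 447.8 + 1,072 = 1,633 kWh
Cost = 1,633 kWh × $0.199 = $324.88

$324.88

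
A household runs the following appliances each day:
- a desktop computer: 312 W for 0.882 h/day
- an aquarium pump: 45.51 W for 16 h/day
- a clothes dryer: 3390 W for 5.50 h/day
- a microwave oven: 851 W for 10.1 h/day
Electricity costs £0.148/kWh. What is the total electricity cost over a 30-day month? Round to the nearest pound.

desktop computer: 312 W × 0.882 h × 30 d = 8,256 Wh = 8.256 kWh
aquarium pump: 45.51 W × 16 h × 30 d = 21,845 Wh = 21.84 kWh
clothes dryer: 3390 W × 5.50 h × 30 d = 559,350 Wh = 559.4 kWh
microwave oven: 851 W × 10.1 h × 30 d = 257,853 Wh = 257.9 kWh
Total energy = 8.256 + 21.84 + 559.4 + 257.9 = 847.3 kWh
Cost = 847.3 kWh × £0.148 = £125.40 ≈ £125

£125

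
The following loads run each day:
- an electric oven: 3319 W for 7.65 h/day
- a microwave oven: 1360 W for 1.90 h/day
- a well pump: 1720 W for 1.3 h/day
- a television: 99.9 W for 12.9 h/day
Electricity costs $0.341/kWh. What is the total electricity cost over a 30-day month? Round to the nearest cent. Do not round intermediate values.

$322.24

electric oven: 3319 W × 7.65 h × 30 d = 761,711 Wh = 761.7 kWh
microwave oven: 1360 W × 1.90 h × 30 d = 77,520 Wh = 77.52 kWh
well pump: 1720 W × 1.3 h × 30 d = 67,080 Wh = 67.08 kWh
television: 99.9 W × 12.9 h × 30 d = 38,661 Wh = 38.66 kWh
Total energy = 761.7 + 77.52 + 67.08 + 38.66 = 945 kWh
Cost = 945 kWh × $0.341 = $322.24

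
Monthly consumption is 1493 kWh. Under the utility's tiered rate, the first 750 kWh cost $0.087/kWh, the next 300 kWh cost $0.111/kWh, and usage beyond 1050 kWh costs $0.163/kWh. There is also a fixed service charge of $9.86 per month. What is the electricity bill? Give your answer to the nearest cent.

$180.62

First 750 kWh × $0.087 = $65.25
Next 300 kWh × $0.111 = $33.30
Remaining 443 kWh × $0.163 = $72.21
Energy charge = $170.76; + service $9.86 = $180.62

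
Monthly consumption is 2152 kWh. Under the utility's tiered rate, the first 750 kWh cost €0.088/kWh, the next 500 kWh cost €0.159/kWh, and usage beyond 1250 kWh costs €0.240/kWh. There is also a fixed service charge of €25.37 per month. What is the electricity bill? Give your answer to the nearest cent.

€387.35

First 750 kWh × €0.088 = €66.00
Next 500 kWh × €0.159 = €79.50
Remaining 902 kWh × €0.240 = €216.48
Energy charge = €361.98; + service €25.37 = €387.35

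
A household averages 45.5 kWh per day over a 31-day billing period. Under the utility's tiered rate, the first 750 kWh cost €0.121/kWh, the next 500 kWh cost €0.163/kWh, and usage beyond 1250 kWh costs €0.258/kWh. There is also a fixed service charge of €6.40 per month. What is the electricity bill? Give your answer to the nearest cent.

Usage = 45.5 kWh/day × 31 days = 1410.5 kWh
First 750 kWh × €0.121 = €90.75
Next 500 kWh × €0.163 = €81.50
Remaining 160.5 kWh × €0.258 = €41.41
Energy charge = €213.66; + service €6.40 = €220.06

€220.06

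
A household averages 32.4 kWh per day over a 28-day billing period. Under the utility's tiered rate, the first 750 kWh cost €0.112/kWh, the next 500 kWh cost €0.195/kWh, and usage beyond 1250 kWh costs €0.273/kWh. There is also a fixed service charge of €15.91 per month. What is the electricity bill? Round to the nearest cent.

Usage = 32.4 kWh/day × 28 days = 907.2 kWh
First 750 kWh × €0.112 = €84.00
Next 157.2 kWh × €0.195 = €30.65
Remaining tier: 0 kWh (not reached)
Energy charge = €114.65; + service €15.91 = €130.56

€130.56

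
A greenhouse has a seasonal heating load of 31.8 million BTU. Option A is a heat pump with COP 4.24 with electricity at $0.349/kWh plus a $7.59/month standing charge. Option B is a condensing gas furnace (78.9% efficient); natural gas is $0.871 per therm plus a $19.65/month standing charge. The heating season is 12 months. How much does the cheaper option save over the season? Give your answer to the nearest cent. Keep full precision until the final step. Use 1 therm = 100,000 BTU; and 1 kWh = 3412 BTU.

$271.38

Heat load = 31.8 × 10⁶ BTU = 31,800,000 BTU
Gas: input = 31,800,000 / 0.789 = 40,304,183 BTU = 403 therm → 403 × $0.871 = $351.05; + 12 × $19.65 standing = $586.85
Heat pump: 31,800,000 BTU / 3412 = 9,320 kWh heat; / 4.24 = 2,198 kWh in → × $0.349 = $767.15; + 12 × $7.59 standing = $858.23
Difference = |$586.85 − $858.23| = $271.38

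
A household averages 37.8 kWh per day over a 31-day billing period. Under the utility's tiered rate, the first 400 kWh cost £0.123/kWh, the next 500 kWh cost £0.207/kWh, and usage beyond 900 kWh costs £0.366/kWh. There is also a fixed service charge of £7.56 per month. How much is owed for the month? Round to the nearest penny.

£259.74

Usage = 37.8 kWh/day × 31 days = 1171.8 kWh
First 400 kWh × £0.123 = £49.20
Next 500 kWh × £0.207 = £103.50
Remaining 271.8 kWh × £0.366 = £99.48
Energy charge = £252.18; + service £7.56 = £259.74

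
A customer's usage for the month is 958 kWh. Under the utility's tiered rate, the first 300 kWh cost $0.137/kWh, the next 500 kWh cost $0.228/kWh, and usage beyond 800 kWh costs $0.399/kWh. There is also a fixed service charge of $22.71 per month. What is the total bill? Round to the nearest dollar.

$241

First 300 kWh × $0.137 = $41.10
Next 500 kWh × $0.228 = $114.00
Remaining 158 kWh × $0.399 = $63.04
Energy charge = $218.14; + service $22.71 = $240.85 ≈ $241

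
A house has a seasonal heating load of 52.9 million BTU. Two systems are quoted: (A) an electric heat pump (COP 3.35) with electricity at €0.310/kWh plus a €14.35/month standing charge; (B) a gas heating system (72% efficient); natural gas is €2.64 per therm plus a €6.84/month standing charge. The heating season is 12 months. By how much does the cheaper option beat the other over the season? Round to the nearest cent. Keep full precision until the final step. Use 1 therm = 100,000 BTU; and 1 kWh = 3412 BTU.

€414.84

Heat load = 52.9 × 10⁶ BTU = 52,900,000 BTU
Gas: input = 52,900,000 / 0.72 = 73,472,222 BTU = 734.7 therm → 734.7 × €2.64 = €1,939.67; + 12 × €6.84 standing = €2,021.75
Heat pump: 52,900,000 BTU / 3412 = 15,500 kWh heat; / 3.35 = 4,628 kWh in → × €0.310 = €1,434.71; + 12 × €14.35 standing = €1,606.91
Difference = |€2,021.75 − €1,606.91| = €414.84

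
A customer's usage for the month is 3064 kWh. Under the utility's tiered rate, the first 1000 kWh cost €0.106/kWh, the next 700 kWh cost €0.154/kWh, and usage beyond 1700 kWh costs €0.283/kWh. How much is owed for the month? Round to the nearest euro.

€600

First 1000 kWh × €0.106 = €106.00
Next 700 kWh × €0.154 = €107.80
Remaining 1364 kWh × €0.283 = €386.01
Total = €599.81 ≈ €600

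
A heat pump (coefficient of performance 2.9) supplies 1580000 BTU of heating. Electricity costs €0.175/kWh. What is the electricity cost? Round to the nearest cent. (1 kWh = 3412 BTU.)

Heat delivered = 1,580,000 BTU / 3412 = 463.1 kWh
Electrical input = 463.1 kWh / 2.9 = 159.7 kWh
Cost = 159.7 × €0.175/kWh = €27.94

€27.94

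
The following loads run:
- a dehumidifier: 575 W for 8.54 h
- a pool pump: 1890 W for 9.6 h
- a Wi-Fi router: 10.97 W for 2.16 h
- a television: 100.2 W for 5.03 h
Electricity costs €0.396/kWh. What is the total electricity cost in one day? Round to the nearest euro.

€9

dehumidifier: 575 W × 8.54 h = 4,910 Wh = 4.91 kWh
pool pump: 1890 W × 9.6 h = 18,144 Wh = 18.14 kWh
Wi-Fi router: 10.97 W × 2.16 h = 24 Wh = 0.0237 kWh
television: 100.2 W × 5.03 h = 504 Wh = 0.504 kWh
Total energy = 4.91 + 18.14 + 0.0237 + 0.504 = 23.58 kWh
Cost = 23.58 kWh × €0.396 = €9.34 ≈ €9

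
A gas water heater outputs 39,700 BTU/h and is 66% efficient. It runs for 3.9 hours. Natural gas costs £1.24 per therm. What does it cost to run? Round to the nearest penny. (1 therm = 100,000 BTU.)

Heat delivered = 39,700 BTU/h × 3.9 h = 154,830 BTU
Gas input = 154,830 / 0.66 = 234,591 BTU
= 234,591 / 100,000 = 2.346 therm
Cost = 2.346 × £1.24/therm = £2.91

£2.91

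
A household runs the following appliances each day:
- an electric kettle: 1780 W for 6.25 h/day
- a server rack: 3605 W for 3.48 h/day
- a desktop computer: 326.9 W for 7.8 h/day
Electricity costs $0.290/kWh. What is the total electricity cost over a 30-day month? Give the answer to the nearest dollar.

$228

electric kettle: 1780 W × 6.25 h × 30 d = 333,750 Wh = 333.8 kWh
server rack: 3605 W × 3.48 h × 30 d = 376,362 Wh = 376.4 kWh
desktop computer: 326.9 W × 7.8 h × 30 d = 76,495 Wh = 76.49 kWh
Total energy = 333.8 + 376.4 + 76.49 = 786.6 kWh
Cost = 786.6 kWh × $0.290 = $228.12 ≈ $228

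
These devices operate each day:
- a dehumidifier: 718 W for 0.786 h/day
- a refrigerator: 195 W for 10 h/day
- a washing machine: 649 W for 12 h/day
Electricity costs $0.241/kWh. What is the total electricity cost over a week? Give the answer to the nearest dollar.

dehumidifier: 718 W × 0.786 h × 7 d = 3,950 Wh = 3.95 kWh
refrigerator: 195 W × 10 h × 7 d = 13,650 Wh = 13.65 kWh
washing machine: 649 W × 12 h × 7 d = 54,516 Wh = 54.52 kWh
Total energy = 3.95 + 13.65 + 54.52 = 72.12 kWh
Cost = 72.12 kWh × $0.241 = $17.38 ≈ $17

$17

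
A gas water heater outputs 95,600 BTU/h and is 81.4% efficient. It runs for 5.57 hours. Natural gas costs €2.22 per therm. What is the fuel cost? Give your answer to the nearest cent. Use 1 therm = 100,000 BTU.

Heat delivered = 95,600 BTU/h × 5.57 h = 532,492 BTU
Gas input = 532,492 / 0.814 = 654,167 BTU
= 654,167 / 100,000 = 6.542 therm
Cost = 6.542 × €2.22/therm = €14.52

€14.52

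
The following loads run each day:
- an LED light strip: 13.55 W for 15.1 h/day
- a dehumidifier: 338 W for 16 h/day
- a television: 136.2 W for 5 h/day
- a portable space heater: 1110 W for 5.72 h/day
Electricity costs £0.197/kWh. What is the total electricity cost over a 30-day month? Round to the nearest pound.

LED light strip: 13.55 W × 15.1 h × 30 d = 6,138 Wh = 6.138 kWh
dehumidifier: 338 W × 16 h × 30 d = 162,240 Wh = 162.2 kWh
television: 136.2 W × 5 h × 30 d = 20,430 Wh = 20.43 kWh
portable space heater: 1110 W × 5.72 h × 30 d = 190,476 Wh = 190.5 kWh
Total energy = 6.138 + 162.2 + 20.43 + 190.5 = 379.3 kWh
Cost = 379.3 kWh × £0.197 = £74.72 ≈ £75

£75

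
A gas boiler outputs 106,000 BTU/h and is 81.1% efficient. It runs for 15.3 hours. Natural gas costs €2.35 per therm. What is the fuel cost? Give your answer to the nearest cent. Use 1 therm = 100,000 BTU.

€46.99

Heat delivered = 106,000 BTU/h × 15.3 h = 1,621,800 BTU
Gas input = 1,621,800 / 0.811 = 1,999,753 BTU
= 1,999,753 / 100,000 = 20 therm
Cost = 20 × €2.35/therm = €46.99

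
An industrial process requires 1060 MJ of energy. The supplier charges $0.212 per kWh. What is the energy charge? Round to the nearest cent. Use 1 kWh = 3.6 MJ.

1060 MJ × (0.27778 kWh/MJ) = 294.4 kWh
Cost = 294.4 kWh × $0.212/kWh = $62.42

$62.42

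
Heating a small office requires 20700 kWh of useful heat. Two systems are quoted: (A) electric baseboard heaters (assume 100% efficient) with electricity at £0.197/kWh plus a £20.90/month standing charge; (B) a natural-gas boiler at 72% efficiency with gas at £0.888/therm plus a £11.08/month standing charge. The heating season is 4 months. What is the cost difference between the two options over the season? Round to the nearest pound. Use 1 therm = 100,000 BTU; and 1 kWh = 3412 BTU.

£3246

Heat load = 20700 kWh × 3412 = 70,628,400 BTU
Gas: input = 70,628,400 / 0.72 = 98,095,000 BTU = 981 therm → 981 × £0.888 = £871.08; + 4 × £11.08 standing = £915.40
Electric: 70,628,400 BTU / 3412 = 20,700 kWh → × £0.197 = £4,077.90; + 4 × £20.90 standing = £4,161.50
Difference = |£915.40 − £4,161.50| = £3,246.10 ≈ £3246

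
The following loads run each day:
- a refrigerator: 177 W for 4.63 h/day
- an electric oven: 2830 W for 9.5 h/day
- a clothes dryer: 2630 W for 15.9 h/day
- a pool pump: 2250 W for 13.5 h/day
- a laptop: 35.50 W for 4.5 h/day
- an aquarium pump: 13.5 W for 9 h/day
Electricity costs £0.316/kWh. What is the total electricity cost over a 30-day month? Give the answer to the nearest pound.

refrigerator: 177 W × 4.63 h × 30 d = 24,585 Wh = 24.59 kWh
electric oven: 2830 W × 9.5 h × 30 d = 806,550 Wh = 806.5 kWh
clothes dryer: 2630 W × 15.9 h × 30 d = 1,254,510 Wh = 1,255 kWh
pool pump: 2250 W × 13.5 h × 30 d = 911,250 Wh = 911.2 kWh
laptop: 35.50 W × 4.5 h × 30 d = 4,792 Wh = 4.793 kWh
aquarium pump: 13.5 W × 9 h × 30 d = 3,645 Wh = 3.645 kWh
Total energy = 24.59 + 806.5 + 1,255 + 911.2 + 4.793 + 3.645 = 3,005 kWh
Cost = 3,005 kWh × £0.316 = £949.69 ≈ £950

£950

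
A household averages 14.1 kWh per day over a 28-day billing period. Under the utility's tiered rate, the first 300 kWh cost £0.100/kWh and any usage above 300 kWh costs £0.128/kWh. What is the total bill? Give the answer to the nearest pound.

Usage = 14.1 kWh/day × 28 days = 394.8 kWh
First 300 kWh × £0.100 = £30.00
Remaining 94.8 kWh × £0.128 = £12.13
Total = £42.13 ≈ £42

£42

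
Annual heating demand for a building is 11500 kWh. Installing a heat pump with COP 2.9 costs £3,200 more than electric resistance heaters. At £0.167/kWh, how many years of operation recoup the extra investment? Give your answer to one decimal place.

2.5 years

Resistance: 11500 kWh × £0.167 = £1,920.50/yr
Heat pump: 11500 / 2.9 = 3966 kWh in → × £0.167 = £662.24/yr
Annual savings = £1,258.26
Payback = £3,200 / £1,258.26 = 2.54 years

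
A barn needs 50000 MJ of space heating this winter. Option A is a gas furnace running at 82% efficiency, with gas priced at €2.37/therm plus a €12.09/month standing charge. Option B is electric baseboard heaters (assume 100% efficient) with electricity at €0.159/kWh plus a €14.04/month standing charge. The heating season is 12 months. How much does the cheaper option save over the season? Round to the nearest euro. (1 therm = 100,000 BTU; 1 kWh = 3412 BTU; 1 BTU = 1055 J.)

€862

Heat load = 50000 MJ = 50,000,000,000 J / 1055 = 47,393,365 BTU
Gas: input = 47,393,365 / 0.82 = 57,796,786 BTU = 578 therm → 578 × €2.37 = €1,369.78; + 12 × €12.09 standing = €1,514.86
Electric: 47,393,365 BTU / 3412 = 13,890 kWh → × €0.159 = €2,208.54; + 12 × €14.04 standing = €2,377.02
Difference = |€1,514.86 − €2,377.02| = €862.16 ≈ €862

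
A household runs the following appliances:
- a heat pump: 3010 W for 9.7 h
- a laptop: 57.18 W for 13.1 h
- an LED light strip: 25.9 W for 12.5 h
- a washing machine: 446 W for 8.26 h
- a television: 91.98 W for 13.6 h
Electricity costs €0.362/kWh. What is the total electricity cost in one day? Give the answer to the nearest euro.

heat pump: 3010 W × 9.7 h = 29,197 Wh = 29.2 kWh
laptop: 57.18 W × 13.1 h = 749 Wh = 0.7491 kWh
LED light strip: 25.9 W × 12.5 h = 324 Wh = 0.3237 kWh
washing machine: 446 W × 8.26 h = 3,684 Wh = 3.684 kWh
television: 91.98 W × 13.6 h = 1,251 Wh = 1.251 kWh
Total energy = 29.2 + 0.7491 + 0.3237 + 3.684 + 1.251 = 35.2 kWh
Cost = 35.2 kWh × €0.362 = €12.74 ≈ €13

€13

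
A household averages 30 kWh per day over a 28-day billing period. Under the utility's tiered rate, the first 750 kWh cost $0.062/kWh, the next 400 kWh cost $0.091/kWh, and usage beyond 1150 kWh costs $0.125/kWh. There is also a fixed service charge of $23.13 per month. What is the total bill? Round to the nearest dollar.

Usage = 30 kWh/day × 28 days = 840 kWh
First 750 kWh × $0.062 = $46.50
Next 90 kWh × $0.091 = $8.19
Remaining tier: 0 kWh (not reached)
Energy charge = $54.69; + service $23.13 = $77.82 ≈ $78

$78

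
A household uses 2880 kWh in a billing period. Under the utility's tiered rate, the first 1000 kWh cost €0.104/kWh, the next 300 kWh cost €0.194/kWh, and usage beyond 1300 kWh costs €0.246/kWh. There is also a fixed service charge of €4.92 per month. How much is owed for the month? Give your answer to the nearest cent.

First 1000 kWh × €0.104 = €104.00
Next 300 kWh × €0.194 = €58.20
Remaining 1580 kWh × €0.246 = €388.68
Energy charge = €550.88; + service €4.92 = €555.80

€555.80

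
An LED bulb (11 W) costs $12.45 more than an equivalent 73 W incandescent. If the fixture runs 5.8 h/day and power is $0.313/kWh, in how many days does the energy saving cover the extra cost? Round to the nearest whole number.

111 days

Power saved = 73 − 11 = 62 W
Daily energy saved = 62 W × 5.8 h = 359.6 Wh = 0.3596 kWh
Daily savings = 0.3596 × $0.313 = $0.1126
Payback = $12.45 / $0.1126 per day = 110.6 days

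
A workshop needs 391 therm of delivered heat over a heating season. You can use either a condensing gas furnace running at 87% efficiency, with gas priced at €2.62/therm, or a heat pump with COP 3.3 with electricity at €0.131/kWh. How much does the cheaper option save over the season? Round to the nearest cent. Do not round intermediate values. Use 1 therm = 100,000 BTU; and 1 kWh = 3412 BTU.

€722.58

Heat load = 391 therm × 100,000 = 39,100,000 BTU
Gas: input = 39,100,000 / 0.87 = 44,942,529 BTU = 449.4 therm → 449.4 × €2.62 = €1,177.49
Heat pump: 39,100,000 BTU / 3412 = 11,460 kWh heat; / 3.3 = 3,473 kWh in → × €0.131 = €454.91
Difference = |€1,177.49 − €454.91| = €722.58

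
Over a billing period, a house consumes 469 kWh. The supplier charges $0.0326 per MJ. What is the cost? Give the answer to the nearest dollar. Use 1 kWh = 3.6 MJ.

469 kWh × (3.6 MJ/kWh) = 1,688 MJ
Cost = 1,688 MJ × $0.0326/MJ = $55.04 ≈ $55

$55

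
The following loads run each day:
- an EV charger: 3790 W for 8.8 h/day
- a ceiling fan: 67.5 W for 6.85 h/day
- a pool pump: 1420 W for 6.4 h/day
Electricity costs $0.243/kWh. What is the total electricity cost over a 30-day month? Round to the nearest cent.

EV charger: 3790 W × 8.8 h × 30 d = 1,000,560 Wh = 1,001 kWh
ceiling fan: 67.5 W × 6.85 h × 30 d = 13,871 Wh = 13.87 kWh
pool pump: 1420 W × 6.4 h × 30 d = 272,640 Wh = 272.6 kWh
Total energy = 1,001 + 13.87 + 272.6 = 1,287 kWh
Cost = 1,287 kWh × $0.243 = $312.76

$312.76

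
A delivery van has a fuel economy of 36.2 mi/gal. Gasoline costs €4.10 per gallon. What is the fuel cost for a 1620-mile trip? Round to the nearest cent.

€183.48

Fuel = 1620 mi / 36.2 mpg = 44.75 gal
Cost = 44.75 gal × €4.10/gal = €183.48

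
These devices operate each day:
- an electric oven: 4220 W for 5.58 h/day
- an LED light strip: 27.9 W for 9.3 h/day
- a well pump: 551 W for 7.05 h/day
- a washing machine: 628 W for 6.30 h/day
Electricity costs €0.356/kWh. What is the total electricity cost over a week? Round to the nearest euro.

electric oven: 4220 W × 5.58 h × 7 d = 164,833 Wh = 164.8 kWh
LED light strip: 27.9 W × 9.3 h × 7 d = 1,816 Wh = 1.816 kWh
well pump: 551 W × 7.05 h × 7 d = 27,192 Wh = 27.19 kWh
washing machine: 628 W × 6.30 h × 7 d = 27,695 Wh = 27.69 kWh
Total energy = 164.8 + 1.816 + 27.19 + 27.69 = 221.5 kWh
Cost = 221.5 kWh × €0.356 = €78.87 ≈ €79

€79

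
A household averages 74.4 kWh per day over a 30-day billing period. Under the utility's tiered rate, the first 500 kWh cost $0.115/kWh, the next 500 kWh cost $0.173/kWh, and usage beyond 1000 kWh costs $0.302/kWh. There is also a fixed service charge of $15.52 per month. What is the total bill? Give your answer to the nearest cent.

$531.58

Usage = 74.4 kWh/day × 30 days = 2232 kWh
First 500 kWh × $0.115 = $57.50
Next 500 kWh × $0.173 = $86.50
Remaining 1232 kWh × $0.302 = $372.06
Energy charge = $516.06; + service $15.52 = $531.58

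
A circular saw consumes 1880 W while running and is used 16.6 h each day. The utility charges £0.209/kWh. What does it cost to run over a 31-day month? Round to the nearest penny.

£202.20

Energy = 1880 W × 16.6 h/day × 31 days = 967,448 Wh = 967.4 kWh
Cost = 967.4 kWh × £0.209/kWh = £202.20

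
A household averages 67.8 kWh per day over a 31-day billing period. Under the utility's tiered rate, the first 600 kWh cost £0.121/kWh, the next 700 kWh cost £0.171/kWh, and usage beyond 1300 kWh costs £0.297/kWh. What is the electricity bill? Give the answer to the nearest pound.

£430

Usage = 67.8 kWh/day × 31 days = 2101.8 kWh
First 600 kWh × £0.121 = £72.60
Next 700 kWh × £0.171 = £119.70
Remaining 801.8 kWh × £0.297 = £238.13
Total = £430.43 ≈ £430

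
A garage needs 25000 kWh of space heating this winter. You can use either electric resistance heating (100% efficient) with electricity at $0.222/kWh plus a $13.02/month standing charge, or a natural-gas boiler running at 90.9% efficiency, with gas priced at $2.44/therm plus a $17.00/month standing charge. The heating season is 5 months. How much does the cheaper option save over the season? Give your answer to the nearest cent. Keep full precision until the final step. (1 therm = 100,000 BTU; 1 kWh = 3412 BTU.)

Heat load = 25000 kWh × 3412 = 85,300,000 BTU
Gas: input = 85,300,000 / 0.909 = 93,839,384 BTU = 938.4 therm → 938.4 × $2.44 = $2,289.68; + 5 × $17.00 standing = $2,374.68
Electric: 85,300,000 BTU / 3412 = 25,000 kWh → × $0.222 = $5,550.00; + 5 × $13.02 standing = $5,615.10
Difference = |$2,374.68 − $5,615.10| = $3,240.42

$3240.42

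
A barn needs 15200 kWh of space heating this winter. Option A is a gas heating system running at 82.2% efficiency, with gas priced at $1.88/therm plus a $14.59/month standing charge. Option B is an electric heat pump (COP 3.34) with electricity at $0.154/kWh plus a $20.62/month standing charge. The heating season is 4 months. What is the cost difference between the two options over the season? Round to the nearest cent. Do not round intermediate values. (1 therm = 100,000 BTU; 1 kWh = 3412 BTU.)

$461.19

Heat load = 15200 kWh × 3412 = 51,862,400 BTU
Gas: input = 51,862,400 / 0.822 = 63,092,944 BTU = 630.9 therm → 630.9 × $1.88 = $1,186.15; + 4 × $14.59 standing = $1,244.51
Heat pump: 51,862,400 BTU / 3412 = 15,200 kWh heat; / 3.34 = 4,551 kWh in → × $0.154 = $700.84; + 4 × $20.62 standing = $783.32
Difference = |$1,244.51 − $783.32| = $461.19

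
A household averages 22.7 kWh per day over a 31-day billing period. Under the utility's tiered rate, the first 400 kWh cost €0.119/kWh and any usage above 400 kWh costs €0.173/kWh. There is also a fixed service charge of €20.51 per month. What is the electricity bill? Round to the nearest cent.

Usage = 22.7 kWh/day × 31 days = 703.7 kWh
First 400 kWh × €0.119 = €47.60
Remaining 303.7 kWh × €0.173 = €52.54
Energy charge = €100.14; + service €20.51 = €120.65

€120.65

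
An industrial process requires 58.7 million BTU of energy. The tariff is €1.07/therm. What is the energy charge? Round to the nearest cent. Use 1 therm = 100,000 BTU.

58.7 million BTU × (10 therm/million BTU) = 587 therm
Cost = 587 therm × €1.07/therm = €628.09

€628.09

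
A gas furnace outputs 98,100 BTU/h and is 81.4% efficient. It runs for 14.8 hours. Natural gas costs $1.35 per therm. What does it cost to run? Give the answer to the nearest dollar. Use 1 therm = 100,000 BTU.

Heat delivered = 98,100 BTU/h × 14.8 h = 1,451,880 BTU
Gas input = 1,451,880 / 0.814 = 1,783,636 BTU
= 1,783,636 / 100,000 = 17.84 therm
Cost = 17.84 × $1.35/therm = $24.08 ≈ $24

$24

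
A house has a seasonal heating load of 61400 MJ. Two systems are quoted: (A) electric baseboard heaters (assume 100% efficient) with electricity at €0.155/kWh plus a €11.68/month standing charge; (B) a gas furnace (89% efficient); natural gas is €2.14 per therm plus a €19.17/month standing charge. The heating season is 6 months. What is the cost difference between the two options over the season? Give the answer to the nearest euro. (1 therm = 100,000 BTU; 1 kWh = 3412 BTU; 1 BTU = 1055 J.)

Heat load = 61400 MJ = 61,400,000,000 J / 1055 = 58,199,052 BTU
Gas: input = 58,199,052 / 0.89 = 65,392,193 BTU = 653.9 therm → 653.9 × €2.14 = €1,399.39; + 6 × €19.17 standing = €1,514.41
Electric: 58,199,052 BTU / 3412 = 17,060 kWh → × €0.155 = €2,643.86; + 6 × €11.68 standing = €2,713.94
Difference = |€1,514.41 − €2,713.94| = €1,199.53 ≈ €1200

€1200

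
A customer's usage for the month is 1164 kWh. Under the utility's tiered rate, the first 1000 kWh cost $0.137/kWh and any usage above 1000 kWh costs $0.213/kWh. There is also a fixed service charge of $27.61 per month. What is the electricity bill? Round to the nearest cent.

$199.54

First 1000 kWh × $0.137 = $137.00
Remaining 164 kWh × $0.213 = $34.93
Energy charge = $171.93; + service $27.61 = $199.54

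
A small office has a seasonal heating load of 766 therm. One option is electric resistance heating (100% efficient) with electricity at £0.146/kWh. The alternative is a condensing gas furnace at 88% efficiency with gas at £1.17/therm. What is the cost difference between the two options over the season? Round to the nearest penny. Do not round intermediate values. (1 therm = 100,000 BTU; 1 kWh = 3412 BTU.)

£2259.29

Heat load = 766 therm × 100,000 = 76,600,000 BTU
Gas: input = 76,600,000 / 0.88 = 87,045,455 BTU = 870.5 therm → 870.5 × £1.17 = £1,018.43
Electric: 76,600,000 BTU / 3412 = 22,450 kWh → × £0.146 = £3,277.73
Difference = |£1,018.43 − £3,277.73| = £2,259.29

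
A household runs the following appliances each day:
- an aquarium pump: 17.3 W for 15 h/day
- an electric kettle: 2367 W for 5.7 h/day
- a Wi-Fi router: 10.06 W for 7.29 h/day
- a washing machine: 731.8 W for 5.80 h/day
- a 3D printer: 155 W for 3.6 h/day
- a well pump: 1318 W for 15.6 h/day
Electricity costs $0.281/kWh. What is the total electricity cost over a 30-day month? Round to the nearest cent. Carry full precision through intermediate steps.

aquarium pump: 17.3 W × 15 h × 30 d = 7,785 Wh = 7.785 kWh
electric kettle: 2367 W × 5.7 h × 30 d = 404,757 Wh = 404.8 kWh
Wi-Fi router: 10.06 W × 7.29 h × 30 d = 2,200 Wh = 2.2 kWh
washing machine: 731.8 W × 5.80 h × 30 d = 127,333 Wh = 127.3 kWh
3D printer: 155 W × 3.6 h × 30 d = 16,740 Wh = 16.74 kWh
well pump: 1318 W × 15.6 h × 30 d = 616,824 Wh = 616.8 kWh
Total energy = 7.785 + 404.8 + 2.2 + 127.3 + 16.74 + 616.8 = 1,176 kWh
Cost = 1,176 kWh × $0.281 = $330.35

$330.35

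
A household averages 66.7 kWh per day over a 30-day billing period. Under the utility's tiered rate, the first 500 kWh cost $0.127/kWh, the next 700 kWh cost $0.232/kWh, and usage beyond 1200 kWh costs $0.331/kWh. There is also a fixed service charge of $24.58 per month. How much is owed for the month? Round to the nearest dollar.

$516

Usage = 66.7 kWh/day × 30 days = 2001 kWh
First 500 kWh × $0.127 = $63.50
Next 700 kWh × $0.232 = $162.40
Remaining 801 kWh × $0.331 = $265.13
Energy charge = $491.03; + service $24.58 = $515.61 ≈ $516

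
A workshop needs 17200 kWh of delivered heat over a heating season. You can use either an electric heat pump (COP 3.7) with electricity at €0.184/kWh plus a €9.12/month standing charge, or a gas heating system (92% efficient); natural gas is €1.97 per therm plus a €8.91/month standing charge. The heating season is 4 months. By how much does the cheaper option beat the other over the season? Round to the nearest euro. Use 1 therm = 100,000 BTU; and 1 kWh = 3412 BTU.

Heat load = 17200 kWh × 3412 = 58,686,400 BTU
Gas: input = 58,686,400 / 0.92 = 63,789,565 BTU = 637.9 therm → 637.9 × €1.97 = €1,256.65; + 4 × €8.91 standing = €1,292.29
Heat pump: 58,686,400 BTU / 3412 = 17,200 kWh heat; / 3.7 = 4,649 kWh in → × €0.184 = €855.35; + 4 × €9.12 standing = €891.83
Difference = |€1,292.29 − €891.83| = €400.46 ≈ €400

€400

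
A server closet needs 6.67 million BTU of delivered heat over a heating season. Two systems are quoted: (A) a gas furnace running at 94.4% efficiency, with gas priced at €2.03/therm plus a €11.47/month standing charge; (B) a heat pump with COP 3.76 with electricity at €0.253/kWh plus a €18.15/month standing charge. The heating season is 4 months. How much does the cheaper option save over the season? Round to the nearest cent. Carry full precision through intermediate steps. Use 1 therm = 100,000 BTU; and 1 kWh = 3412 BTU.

Heat load = 6.67 × 10⁶ BTU = 6,670,000 BTU
Gas: input = 6,670,000 / 0.944 = 7,065,678 BTU = 70.66 therm → 70.66 × €2.03 = €143.43; + 4 × €11.47 standing = €189.31
Heat pump: 6,670,000 BTU / 3412 = 1,955 kWh heat; / 3.76 = 519.9 kWh in → × €0.253 = €131.54; + 4 × €18.15 standing = €204.14
Difference = |€189.31 − €204.14| = €14.82

€14.82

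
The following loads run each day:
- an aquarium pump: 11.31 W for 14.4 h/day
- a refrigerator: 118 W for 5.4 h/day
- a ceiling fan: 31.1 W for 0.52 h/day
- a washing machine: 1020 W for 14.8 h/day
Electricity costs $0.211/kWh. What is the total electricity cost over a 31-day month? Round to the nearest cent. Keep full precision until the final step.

aquarium pump: 11.31 W × 14.4 h × 31 d = 5,049 Wh = 5.049 kWh
refrigerator: 118 W × 5.4 h × 31 d = 19,753 Wh = 19.75 kWh
ceiling fan: 31.1 W × 0.52 h × 31 d = 501 Wh = 0.5013 kWh
washing machine: 1020 W × 14.8 h × 31 d = 467,976 Wh = 468 kWh
Total energy = 5.049 + 19.75 + 0.5013 + 468 = 493.3 kWh
Cost = 493.3 kWh × $0.211 = $104.08

$104.08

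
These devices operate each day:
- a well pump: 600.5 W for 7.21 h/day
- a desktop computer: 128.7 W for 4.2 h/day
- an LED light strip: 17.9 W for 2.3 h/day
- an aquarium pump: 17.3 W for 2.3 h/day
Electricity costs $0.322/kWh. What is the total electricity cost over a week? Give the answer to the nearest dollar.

$11

well pump: 600.5 W × 7.21 h × 7 d = 30,307 Wh = 30.31 kWh
desktop computer: 128.7 W × 4.2 h × 7 d = 3,784 Wh = 3.784 kWh
LED light strip: 17.9 W × 2.3 h × 7 d = 288 Wh = 0.2882 kWh
aquarium pump: 17.3 W × 2.3 h × 7 d = 279 Wh = 0.2785 kWh
Total energy = 30.31 + 3.784 + 0.2882 + 0.2785 = 34.66 kWh
Cost = 34.66 kWh × $0.322 = $11.16 ≈ $11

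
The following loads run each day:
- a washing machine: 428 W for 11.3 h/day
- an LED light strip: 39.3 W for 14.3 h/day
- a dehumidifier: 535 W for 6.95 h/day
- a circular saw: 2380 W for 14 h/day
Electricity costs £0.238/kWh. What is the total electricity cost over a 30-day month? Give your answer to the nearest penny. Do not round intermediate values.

£303.00

washing machine: 428 W × 11.3 h × 30 d = 145,092 Wh = 145.1 kWh
LED light strip: 39.3 W × 14.3 h × 30 d = 16,860 Wh = 16.86 kWh
dehumidifier: 535 W × 6.95 h × 30 d = 111,548 Wh = 111.5 kWh
circular saw: 2380 W × 14 h × 30 d = 999,600 Wh = 999.6 kWh
Total energy = 145.1 + 16.86 + 111.5 + 999.6 = 1,273 kWh
Cost = 1,273 kWh × £0.238 = £303.00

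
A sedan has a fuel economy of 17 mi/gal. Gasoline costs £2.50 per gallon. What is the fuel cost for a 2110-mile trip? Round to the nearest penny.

Fuel = 2110 mi / 17 mpg = 124.1 gal
Cost = 124.1 gal × £2.50/gal = £310.29

£310.29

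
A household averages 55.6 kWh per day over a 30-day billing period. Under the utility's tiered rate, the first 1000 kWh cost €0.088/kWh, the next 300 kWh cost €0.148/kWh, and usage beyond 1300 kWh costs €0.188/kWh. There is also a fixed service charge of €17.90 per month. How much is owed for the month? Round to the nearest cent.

Usage = 55.6 kWh/day × 30 days = 1668 kWh
First 1000 kWh × €0.088 = €88.00
Next 300 kWh × €0.148 = €44.40
Remaining 368 kWh × €0.188 = €69.18
Energy charge = €201.58; + service €17.90 = €219.48

€219.48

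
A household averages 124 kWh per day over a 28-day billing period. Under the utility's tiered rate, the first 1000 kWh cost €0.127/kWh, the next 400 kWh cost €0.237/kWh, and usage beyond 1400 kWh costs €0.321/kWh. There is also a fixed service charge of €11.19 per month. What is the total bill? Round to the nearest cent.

€898.10

Usage = 124 kWh/day × 28 days = 3472 kWh
First 1000 kWh × €0.127 = €127.00
Next 400 kWh × €0.237 = €94.80
Remaining 2072 kWh × €0.321 = €665.11
Energy charge = €886.91; + service €11.19 = €898.10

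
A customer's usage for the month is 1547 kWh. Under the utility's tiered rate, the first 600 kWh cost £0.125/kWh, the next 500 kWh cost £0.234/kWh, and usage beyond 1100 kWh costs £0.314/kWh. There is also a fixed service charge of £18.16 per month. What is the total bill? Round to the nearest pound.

First 600 kWh × £0.125 = £75.00
Next 500 kWh × £0.234 = £117.00
Remaining 447 kWh × £0.314 = £140.36
Energy charge = £332.36; + service £18.16 = £350.52 ≈ £351

£351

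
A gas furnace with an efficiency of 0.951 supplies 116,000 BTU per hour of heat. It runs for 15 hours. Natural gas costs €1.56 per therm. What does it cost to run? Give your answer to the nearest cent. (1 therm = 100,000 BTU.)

€28.54

Heat delivered = 116,000 BTU/h × 15 h = 1,740,000 BTU
Gas input = 1,740,000 / 0.951 = 1,829,653 BTU
= 1,829,653 / 100,000 = 18.3 therm
Cost = 18.3 × €1.56/therm = €28.54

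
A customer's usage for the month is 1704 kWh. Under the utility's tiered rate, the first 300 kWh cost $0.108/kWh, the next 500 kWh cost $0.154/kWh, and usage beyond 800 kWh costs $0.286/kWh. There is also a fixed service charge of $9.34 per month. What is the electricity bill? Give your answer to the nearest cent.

First 300 kWh × $0.108 = $32.40
Next 500 kWh × $0.154 = $77.00
Remaining 904 kWh × $0.286 = $258.54
Energy charge = $367.94; + service $9.34 = $377.28

$377.28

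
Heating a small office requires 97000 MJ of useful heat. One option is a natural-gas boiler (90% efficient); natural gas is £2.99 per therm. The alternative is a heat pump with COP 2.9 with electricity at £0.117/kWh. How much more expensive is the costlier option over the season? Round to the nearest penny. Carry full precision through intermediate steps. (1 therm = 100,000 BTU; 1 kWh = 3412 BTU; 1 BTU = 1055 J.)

£1967.38

Heat load = 97000 MJ = 97,000,000,000 J / 1055 = 91,943,128 BTU
Gas: input = 91,943,128 / 0.900 = 102,159,031 BTU = 1,022 therm → 1,022 × £2.99 = £3,054.56
Heat pump: 91,943,128 BTU / 3412 = 26,950 kWh heat; / 2.9 = 9,292 kWh in → × £0.117 = £1,087.17
Difference = |£3,054.56 − £1,087.17| = £1,967.38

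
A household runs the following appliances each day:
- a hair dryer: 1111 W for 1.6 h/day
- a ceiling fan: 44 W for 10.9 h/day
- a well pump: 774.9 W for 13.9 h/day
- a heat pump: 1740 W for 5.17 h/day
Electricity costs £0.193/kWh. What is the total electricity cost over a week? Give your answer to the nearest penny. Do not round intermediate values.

hair dryer: 1111 W × 1.6 h × 7 d = 12,443 Wh = 12.44 kWh
ceiling fan: 44 W × 10.9 h × 7 d = 3,357 Wh = 3.357 kWh
well pump: 774.9 W × 13.9 h × 7 d = 75,398 Wh = 75.4 kWh
heat pump: 1740 W × 5.17 h × 7 d = 62,971 Wh = 62.97 kWh
Total energy = 12.44 + 3.357 + 75.4 + 62.97 = 154.2 kWh
Cost = 154.2 kWh × £0.193 = £29.75

£29.75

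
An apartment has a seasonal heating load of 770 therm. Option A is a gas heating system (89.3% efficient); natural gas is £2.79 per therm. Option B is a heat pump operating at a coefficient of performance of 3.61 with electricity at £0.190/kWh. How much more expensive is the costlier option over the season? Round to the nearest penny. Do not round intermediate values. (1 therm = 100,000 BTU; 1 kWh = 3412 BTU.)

Heat load = 770 therm × 100,000 = 77,000,000 BTU
Gas: input = 77,000,000 / 0.893 = 86,226,204 BTU = 862.3 therm → 862.3 × £2.79 = £2,405.71
Heat pump: 77,000,000 BTU / 3412 = 22,570 kWh heat; / 3.61 = 6,251 kWh in → × £0.190 = £1,187.76
Difference = |£2,405.71 − £1,187.76| = £1,217.95

£1217.95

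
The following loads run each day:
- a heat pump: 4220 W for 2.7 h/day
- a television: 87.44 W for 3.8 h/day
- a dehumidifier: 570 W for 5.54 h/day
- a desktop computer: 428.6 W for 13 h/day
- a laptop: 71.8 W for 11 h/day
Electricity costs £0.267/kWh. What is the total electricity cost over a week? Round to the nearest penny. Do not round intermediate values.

heat pump: 4220 W × 2.7 h × 7 d = 79,758 Wh = 79.76 kWh
television: 87.44 W × 3.8 h × 7 d = 2,326 Wh = 2.326 kWh
dehumidifier: 570 W × 5.54 h × 7 d = 22,105 Wh = 22.1 kWh
desktop computer: 428.6 W × 13 h × 7 d = 39,003 Wh = 39 kWh
laptop: 71.8 W × 11 h × 7 d = 5,529 Wh = 5.529 kWh
Total energy = 79.76 + 2.326 + 22.1 + 39 + 5.529 = 148.7 kWh
Cost = 148.7 kWh × £0.267 = £39.71

£39.71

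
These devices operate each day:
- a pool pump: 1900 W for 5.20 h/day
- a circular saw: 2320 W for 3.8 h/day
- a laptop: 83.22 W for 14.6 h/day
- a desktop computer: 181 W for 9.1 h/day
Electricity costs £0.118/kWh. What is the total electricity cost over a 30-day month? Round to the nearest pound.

£76

pool pump: 1900 W × 5.20 h × 30 d = 296,400 Wh = 296.4 kWh
circular saw: 2320 W × 3.8 h × 30 d = 264,480 Wh = 264.5 kWh
laptop: 83.22 W × 14.6 h × 30 d = 36,450 Wh = 36.45 kWh
desktop computer: 181 W × 9.1 h × 30 d = 49,413 Wh = 49.41 kWh
Total energy = 296.4 + 264.5 + 36.45 + 49.41 = 646.7 kWh
Cost = 646.7 kWh × £0.118 = £76.32 ≈ £76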